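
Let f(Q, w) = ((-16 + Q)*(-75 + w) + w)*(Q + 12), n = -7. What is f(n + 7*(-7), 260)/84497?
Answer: 574640/84497 ≈ 6.8007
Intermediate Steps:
f(Q, w) = (12 + Q)*(w + (-75 + w)*(-16 + Q)) (f(Q, w) = ((-75 + w)*(-16 + Q) + w)*(12 + Q) = (w + (-75 + w)*(-16 + Q))*(12 + Q) = (12 + Q)*(w + (-75 + w)*(-16 + Q)))
f(n + 7*(-7), 260)/84497 = (14400 - 180*260 - 75*(-7 + 7*(-7))² + 300*(-7 + 7*(-7)) + 260*(-7 + 7*(-7))² - 3*(-7 + 7*(-7))*260)/84497 = (14400 - 46800 - 75*(-7 - 49)² + 300*(-7 - 49) + 260*(-7 - 49)² - 3*(-7 - 49)*260)*(1/84497) = (14400 - 46800 - 75*(-56)² + 300*(-56) + 260*(-56)² - 3*(-56)*260)*(1/84497) = (14400 - 46800 - 75*3136 - 16800 + 260*3136 + 43680)*(1/84497) = (14400 - 46800 - 235200 - 16800 + 815360 + 43680)*(1/84497) = 574640*(1/84497) = 574640/84497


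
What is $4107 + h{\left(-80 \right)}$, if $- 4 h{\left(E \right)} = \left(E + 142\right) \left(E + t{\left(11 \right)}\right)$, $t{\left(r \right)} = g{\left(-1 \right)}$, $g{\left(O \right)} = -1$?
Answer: $\frac{10725}{2} \approx 5362.5$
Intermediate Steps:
$t{\left(r \right)} = -1$
$h{\left(E \right)} = - \frac{\left(-1 + E\right) \left(142 + E\right)}{4}$ ($h{\left(E \right)} = - \frac{\left(E + 142\right) \left(E - 1\right)}{4} = - \frac{\left(142 + E\right) \left(-1 + E\right)}{4} = - \frac{\left(-1 + E\right) \left(142 + E\right)}{4}$)
$4107 + h{\left(-80 \right)} = 4107 - \left(- \frac{5711}{2} + 1600\right) = 4107 + \left(\frac{71}{2} + 2820 - 1600\right) = 4107 + \frac{2511}{2} = \frac{10725}{2}$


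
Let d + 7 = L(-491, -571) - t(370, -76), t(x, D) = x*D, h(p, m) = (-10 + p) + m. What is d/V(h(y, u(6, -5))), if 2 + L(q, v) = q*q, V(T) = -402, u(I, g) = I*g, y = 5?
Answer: -134596/201 ≈ -669.63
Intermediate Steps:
h(p, m) = -10 + m + p
L(q, v) = -2 + q**2 (L(q, v) = -2 + q*q = -2 + q**2)
t(x, D) = D*x
d = 269192 (d = -7 + ((-2 + (-491)**2) - (-76)*370) = -7 + ((-2 + 241081) - 1*(-28120)) = -7 + (241079 + 28120) = -7 + 269199 = 269192)
d/V(h(y, u(6, -5))) = 269192/(-402) = 269192*(-1/402) = -134596/201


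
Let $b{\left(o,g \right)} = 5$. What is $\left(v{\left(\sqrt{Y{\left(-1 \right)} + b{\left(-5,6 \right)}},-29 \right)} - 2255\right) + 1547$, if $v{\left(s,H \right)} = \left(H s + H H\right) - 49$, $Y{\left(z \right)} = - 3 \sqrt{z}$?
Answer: $84 - 29 \sqrt{5 - 3 i} \approx 16.514 + 18.693 i$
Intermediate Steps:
$v{\left(s,H \right)} = -49 + H^{2} + H s$ ($v{\left(s,H \right)} = \left(H s + H^{2}\right) - 49 = \left(H^{2} + H s\right) - 49 = -49 + H^{2} + H s$)
$\left(v{\left(\sqrt{Y{\left(-1 \right)} + b{\left(-5,6 \right)}},-29 \right)} - 2255\right) + 1547 = \left(\left(-49 + \left(-29\right)^{2} - 29 \sqrt{- 3 \sqrt{-1} + 5}\right) - 2255\right) + 1547 = \left(\left(-49 + 841 - 29 \sqrt{- 3 i + 5}\right) - 2255\right) + 1547 = \left(\left(-49 + 841 - 29 \sqrt{5 - 3 i}\right) - 2255\right) + 1547 = \left(\left(792 - 29 \sqrt{5 - 3 i}\right) - 2255\right) + 1547 = \left(-1463 - 29 \sqrt{5 - 3 i}\right) + 1547 = 84 - 29 \sqrt{5 - 3 i}$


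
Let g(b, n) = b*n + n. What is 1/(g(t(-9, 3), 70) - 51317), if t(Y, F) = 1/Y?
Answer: -9/461293 ≈ -1.9510e-5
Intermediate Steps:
g(b, n) = n + b*n
1/(g(t(-9, 3), 70) - 51317) = 1/(70*(1 + 1/(-9)) - 51317) = 1/(70*(1 - ⅑) - 51317) = 1/(70*(8/9) - 51317) = 1/(560/9 - 51317) = 1/(-461293/9) = -9/461293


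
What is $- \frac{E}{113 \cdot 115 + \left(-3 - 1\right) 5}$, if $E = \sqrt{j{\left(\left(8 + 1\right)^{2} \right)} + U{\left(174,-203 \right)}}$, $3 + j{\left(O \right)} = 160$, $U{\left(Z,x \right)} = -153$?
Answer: $- \frac{2}{12975} \approx -0.00015414$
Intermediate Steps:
$j{\left(O \right)} = 157$ ($j{\left(O \right)} = -3 + 160 = 157$)
$E = 2$ ($E = \sqrt{157 - 153} = \sqrt{4} = 2$)
$- \frac{E}{113 \cdot 115 + \left(-3 - 1\right) 5} = - \frac{2}{113 \cdot 115 + \left(-3 - 1\right) 5} = - \frac{2}{12995 - 20} = - \frac{2}{12975}$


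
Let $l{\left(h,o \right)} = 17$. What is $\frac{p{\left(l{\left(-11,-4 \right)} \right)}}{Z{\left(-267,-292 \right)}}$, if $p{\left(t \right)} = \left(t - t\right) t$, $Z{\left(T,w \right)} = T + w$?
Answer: $0$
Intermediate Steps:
$p{\left(t \right)} = 0$ ($p{\left(t \right)} = 0 t = 0$)
$\frac{p{\left(l{\left(-11,-4 \right)} \right)}}{Z{\left(-267,-292 \right)}} = \frac{0}{-267 - 292} = \frac{0}{-559} = 0 \left(- \frac{1}{559}\right) = 0$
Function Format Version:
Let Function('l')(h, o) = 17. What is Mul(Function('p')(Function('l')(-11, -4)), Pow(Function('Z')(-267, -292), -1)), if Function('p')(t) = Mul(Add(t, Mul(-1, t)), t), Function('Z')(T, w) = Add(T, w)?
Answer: 0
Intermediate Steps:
Function('p')(t) = 0 (Function('p')(t) = Mul(0, t) = 0)
Mul(Function('p')(Function('l')(-11, -4)), Pow(Function('Z')(-267, -292), -1)) = Mul(0, Pow(Add(-267, -292), -1)) = Mul(0, Pow(-559, -1)) = Mul(0, Rational(-1, 559)) = 0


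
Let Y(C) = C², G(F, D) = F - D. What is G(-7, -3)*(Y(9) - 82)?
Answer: 4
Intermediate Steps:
G(-7, -3)*(Y(9) - 82) = (-7 - 1*(-3))*(9² - 82) = (-7 + 3)*(81 - 82) = -4*(-1) = 4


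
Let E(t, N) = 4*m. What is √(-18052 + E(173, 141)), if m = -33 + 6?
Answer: 4*I*√1135 ≈ 134.76*I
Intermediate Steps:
m = -27
E(t, N) = -108 (E(t, N) = 4*(-27) = -108)
√(-18052 + E(173, 141)) = √(-18052 - 108) = √(-18160) = 4*I*√1135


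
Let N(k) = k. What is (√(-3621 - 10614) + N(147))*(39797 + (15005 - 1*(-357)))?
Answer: 8108373 + 55159*I*√14235 ≈ 8.1084e+6 + 6.581e+6*I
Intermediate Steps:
(√(-3621 - 10614) + N(147))*(39797 + (15005 - 1*(-357))) = (√(-3621 - 10614) + 147)*(39797 + (15005 - 1*(-357))) = (√(-14235) + 147)*(39797 + (15005 + 357)) = (I*√14235 + 147)*(39797 + 15362) = (147 + I*√14235)*55159 = 8108373 + 55159*I*√14235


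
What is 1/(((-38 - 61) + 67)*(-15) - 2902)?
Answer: -1/2422 ≈ -0.00041288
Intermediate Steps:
1/(((-38 - 61) + 67)*(-15) - 2902) = 1/((-99 + 67)*(-15) - 2902) = 1/(-32*(-15) - 2902) = 1/(480 - 2902) = 1/(-2422) = -1/2422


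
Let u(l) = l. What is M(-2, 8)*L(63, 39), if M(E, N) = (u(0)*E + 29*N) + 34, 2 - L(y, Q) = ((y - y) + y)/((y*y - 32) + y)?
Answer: 1055621/2000 ≈ 527.81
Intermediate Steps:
L(y, Q) = 2 - y/(-32 + y + y**2) (L(y, Q) = 2 - ((y - y) + y)/((y*y - 32) + y) = 2 - (0 + y)/((y**2 - 32) + y) = 2 - y/((-32 + y**2) + y) = 2 - y/(-32 + y + y**2))
M(E, N) = 34 + 29*N (M(E, N) = (0*E + 29*N) + 34 = (0 + 29*N) + 34 = 29*N + 34 = 34 + 29*N)
M(-2, 8)*L(63, 39) = (34 + 29*8)*((-64 + 63 + 2*63**2)/(-32 + 63 + 63**2)) = (34 + 232)*((-64 + 63 + 2*3969)/(-32 + 63 + 3969)) = 266*((-64 + 63 + 7938)/4000) = 266*((1/4000)*7937) = 266*(7937/4000) = 1055621/2000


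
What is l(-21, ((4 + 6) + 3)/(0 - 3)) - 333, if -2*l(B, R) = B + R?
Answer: -961/3 ≈ -320.33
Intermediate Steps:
l(B, R) = -B/2 - R/2 (l(B, R) = -(B + R)/2 = -B/2 - R/2)
l(-21, ((4 + 6) + 3)/(0 - 3)) - 333 = (-1/2*(-21) - ((4 + 6) + 3)/(2*(0 - 3))) - 333 = (21/2 - (10 + 3)/(2*(-3))) - 333 = (21/2 - 13*(-1)/(2*3)) - 333 = (21/2 - 1/2*(-13/3)) - 333 = (21/2 + 13/6) - 333 = 38/3 - 333 = -961/3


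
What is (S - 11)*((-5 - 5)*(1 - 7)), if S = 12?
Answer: 60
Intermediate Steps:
(S - 11)*((-5 - 5)*(1 - 7)) = (12 - 11)*((-5 - 5)*(1 - 7)) = 1*(-10*(-6)) = 1*60 = 60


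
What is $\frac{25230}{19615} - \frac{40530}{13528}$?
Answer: $- \frac{45368451}{26535172} \approx -1.7097$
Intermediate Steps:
$\frac{25230}{19615} - \frac{40530}{13528} = 25230 \cdot \frac{1}{19615} - \frac{20265}{6764} = \frac{5046}{3923} - \frac{20265}{6764} = - \frac{45368451}{26535172}$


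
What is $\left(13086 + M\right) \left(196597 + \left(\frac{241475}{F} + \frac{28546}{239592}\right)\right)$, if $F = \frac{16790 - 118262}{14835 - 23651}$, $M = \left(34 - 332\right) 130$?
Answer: $- \frac{117796829136015955}{21104062} \approx -5.5817 \cdot 10^{9}$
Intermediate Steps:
$M = -38740$ ($M = \left(-298\right) 130 = -38740$)
$F = \frac{6342}{551}$ ($F = - \frac{101472}{-8816} = \left(-101472\right) \left(- \frac{1}{8816}\right) = \frac{6342}{551} \approx 11.51$)
$\left(13086 + M\right) \left(196597 + \left(\frac{241475}{F} + \frac{28546}{239592}\right)\right) = \left(13086 - 38740\right) \left(196597 + \left(\frac{241475}{\frac{6342}{551}} + \frac{28546}{239592}\right)\right) = - 25654 \left(196597 + \left(241475 \cdot \frac{551}{6342} + 28546 \cdot \frac{1}{239592}\right)\right) = - 25654 \left(196597 + \left(\frac{133052725}{6342} + \frac{14273}{119796}\right)\right) = - 25654 \left(196597 + \frac{885515264637}{42208124}\right) = \left(-25654\right) \frac{9183505818665}{42208124} = - \frac{117796829136015955}{21104062}$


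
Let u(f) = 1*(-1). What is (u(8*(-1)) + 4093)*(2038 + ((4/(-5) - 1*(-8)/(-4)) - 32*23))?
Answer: 26581632/5 ≈ 5.3163e+6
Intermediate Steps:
u(f) = -1
(u(8*(-1)) + 4093)*(2038 + ((4/(-5) - 1*(-8)/(-4)) - 32*23)) = (-1 + 4093)*(2038 + ((4/(-5) - 1*(-8)/(-4)) - 32*23)) = 4092*(2038 + ((4*(-⅕) + 8*(-¼)) - 736)) = 4092*(2038 + ((-⅘ - 2) - 736)) = 4092*(2038 + (-14/5 - 736)) = 4092*(2038 - 3694/5) = 4092*(6496/5) = 26581632/5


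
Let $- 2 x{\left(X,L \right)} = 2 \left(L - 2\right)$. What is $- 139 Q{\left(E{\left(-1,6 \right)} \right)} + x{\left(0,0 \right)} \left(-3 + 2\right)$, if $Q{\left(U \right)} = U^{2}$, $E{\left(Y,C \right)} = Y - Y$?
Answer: $-2$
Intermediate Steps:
$x{\left(X,L \right)} = 2 - L$ ($x{\left(X,L \right)} = - \frac{2 \left(L - 2\right)}{2} = - \frac{2 \left(-2 + L\right)}{2} = - \frac{-4 + 2 L}{2} = 2 - L$)
$E{\left(Y,C \right)} = 0$
$- 139 Q{\left(E{\left(-1,6 \right)} \right)} + x{\left(0,0 \right)} \left(-3 + 2\right) = - 139 \cdot 0^{2} + \left(2 - 0\right) \left(-3 + 2\right) = \left(-139\right) 0 + \left(2 + 0\right) \left(-1\right) = 0 + 2 \left(-1\right) = 0 - 2 = -2$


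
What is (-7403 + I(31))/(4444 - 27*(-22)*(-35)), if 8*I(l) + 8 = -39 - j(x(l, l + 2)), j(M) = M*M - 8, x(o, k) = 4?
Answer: 5389/11888 ≈ 0.45331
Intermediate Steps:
j(M) = -8 + M² (j(M) = M² - 8 = -8 + M²)
I(l) = -55/8 (I(l) = -1 + (-39 - (-8 + 4²))/8 = -1 + (-39 - (-8 + 16))/8 = -1 + (-39 - 1*8)/8 = -1 + (-39 - 8)/8 = -1 + (⅛)*(-47) = -1 - 47/8 = -55/8)
(-7403 + I(31))/(4444 - 27*(-22)*(-35)) = (-7403 - 55/8)/(4444 - 27*(-22)*(-35)) = -59279/(8*(4444 + 594*(-35))) = -59279/(8*(4444 - 20790)) = -59279/8/(-16346) = -59279/8*(-1/16346) = 5389/11888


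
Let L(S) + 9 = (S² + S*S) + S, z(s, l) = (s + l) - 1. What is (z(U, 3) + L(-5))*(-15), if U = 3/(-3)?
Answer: -555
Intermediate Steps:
U = -1 (U = 3*(-⅓) = -1)
z(s, l) = -1 + l + s (z(s, l) = (l + s) - 1 = -1 + l + s)
L(S) = -9 + S + 2*S² (L(S) = -9 + ((S² + S*S) + S) = -9 + ((S² + S²) + S) = -9 + (2*S² + S) = -9 + (S + 2*S²) = -9 + S + 2*S²)
(z(U, 3) + L(-5))*(-15) = ((-1 + 3 - 1) + (-9 - 5 + 2*(-5)²))*(-15) = (1 + (-9 - 5 + 2*25))*(-15) = (1 + (-9 - 5 + 50))*(-15) = (1 + 36)*(-15) = 37*(-15) = -555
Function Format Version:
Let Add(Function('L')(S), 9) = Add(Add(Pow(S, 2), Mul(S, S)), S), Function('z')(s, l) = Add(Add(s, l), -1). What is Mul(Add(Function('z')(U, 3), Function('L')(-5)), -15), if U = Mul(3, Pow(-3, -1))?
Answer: -555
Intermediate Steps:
U = -1 (U = Mul(3, Rational(-1, 3)) = -1)
Function('z')(s, l) = Add(-1, l, s) (Function('z')(s, l) = Add(Add(l, s), -1) = Add(-1, l, s))
Function('L')(S) = Add(-9, S, Mul(2, Pow(S, 2))) (Function('L')(S) = Add(-9, Add(Add(Pow(S, 2), Mul(S, S)), S)) = Add(-9, Add(Add(Pow(S, 2), Pow(S, 2)), S)) = Add(-9, Add(Mul(2, Pow(S, 2)), S)) = Add(-9, Add(S, Mul(2, Pow(S, 2)))) = Add(-9, S, Mul(2, Pow(S, 2))))
Mul(Add(Function('z')(U, 3), Function('L')(-5)), -15) = Mul(Add(Add(-1, 3, -1), Add(-9, -5, Mul(2, Pow(-5, 2)))), -15) = Mul(Add(1, Add(-9, -5, Mul(2, 25))), -15) = Mul(Add(1, Add(-9, -5, 50)), -15) = Mul(Add(1, 36), -15) = Mul(37, -15) = -555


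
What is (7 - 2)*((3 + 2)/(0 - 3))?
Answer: -25/3 ≈ -8.3333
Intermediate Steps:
(7 - 2)*((3 + 2)/(0 - 3)) = 5*(5/(-3)) = 5*(5*(-1/3)) = 5*(-5/3) = -25/3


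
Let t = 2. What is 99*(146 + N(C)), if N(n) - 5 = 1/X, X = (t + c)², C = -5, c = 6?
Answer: 956835/64 ≈ 14951.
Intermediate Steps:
X = 64 (X = (2 + 6)² = 8² = 64)
N(n) = 321/64 (N(n) = 5 + 1/64 = 321/64)
99*(146 + N(C)) = 99*(146 + 321/64) = 99*(9665/64) = 956835/64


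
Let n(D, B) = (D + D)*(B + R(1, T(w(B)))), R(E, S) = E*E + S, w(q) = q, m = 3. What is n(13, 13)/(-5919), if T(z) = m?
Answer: -442/5919 ≈ -0.074675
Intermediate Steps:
T(z) = 3
R(E, S) = S + E**2 (R(E, S) = E**2 + S = S + E**2)
n(D, B) = 2*D*(4 + B) (n(D, B) = (D + D)*(B + (3 + 1**2)) = (2*D)*(B + (3 + 1)) = (2*D)*(B + 4) = (2*D)*(4 + B) = 2*D*(4 + B))
n(13, 13)/(-5919) = (2*13*(4 + 13))/(-5919) = (2*13*17)*(-1/5919) = 442*(-1/5919) = -442/5919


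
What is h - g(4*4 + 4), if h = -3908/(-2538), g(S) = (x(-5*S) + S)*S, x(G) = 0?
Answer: -505646/1269 ≈ -398.46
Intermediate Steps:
g(S) = S² (g(S) = (0 + S)*S = S*S = S²)
h = 1954/1269 (h = -3908*(-1/2538) = 1954/1269 ≈ 1.5398)
h - g(4*4 + 4) = 1954/1269 - (4*4 + 4)² = 1954/1269 - (16 + 4)² = 1954/1269 - 1*20² = 1954/1269 - 1*400 = 1954/1269 - 400 = -505646/1269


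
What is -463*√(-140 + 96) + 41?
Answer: 41 - 926*I*√11 ≈ 41.0 - 3071.2*I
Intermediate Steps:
-463*√(-140 + 96) + 41 = -926*I*√11 + 41 = 41 - 926*I*√11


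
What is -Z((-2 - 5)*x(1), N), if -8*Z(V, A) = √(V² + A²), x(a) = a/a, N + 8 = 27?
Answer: √410/8 ≈ 2.5311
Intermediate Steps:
N = 19 (N = -8 + 27 = 19)
x(a) = 1
Z(V, A) = -√(A² + V²)/8 (Z(V, A) = -√(V² + A²)/8 = -√(A² + V²)/8)
-Z((-2 - 5)*x(1), N) = -(-1)*√(19² + ((-2 - 5)*1)²)/8 = -(-1)*√(361 + (-7*1)²)/8 = -(-1)*√(361 + (-7)²)/8 = -(-1)*√(361 + 49)/8 = -(-1)*√410/8 = √410/8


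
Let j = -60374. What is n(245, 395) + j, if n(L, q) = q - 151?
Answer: -60130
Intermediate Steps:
n(L, q) = -151 + q
n(245, 395) + j = (-151 + 395) - 60374 = 244 - 60374 = -60130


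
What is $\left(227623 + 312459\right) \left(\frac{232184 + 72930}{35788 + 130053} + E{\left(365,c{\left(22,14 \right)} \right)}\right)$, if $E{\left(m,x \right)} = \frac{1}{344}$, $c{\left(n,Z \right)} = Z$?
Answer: $\frac{28388075517337}{28524652} \approx 9.9521 \cdot 10^{5}$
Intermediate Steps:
$E{\left(m,x \right)} = \frac{1}{344}$
$\left(227623 + 312459\right) \left(\frac{232184 + 72930}{35788 + 130053} + E{\left(365,c{\left(22,14 \right)} \right)}\right) = \left(227623 + 312459\right) \left(\frac{232184 + 72930}{35788 + 130053} + \frac{1}{344}\right) = 540082 \left(\frac{305114}{165841} + \frac{1}{344}\right) = 540082 \cdot \frac{105125057}{57049304} = \frac{28388075517337}{28524652}$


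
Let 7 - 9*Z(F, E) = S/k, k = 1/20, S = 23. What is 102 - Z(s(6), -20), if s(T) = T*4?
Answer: 457/3 ≈ 152.33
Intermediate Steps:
k = 1/20 ≈ 0.050000
s(T) = 4*T
Z(F, E) = -151/3 (Z(F, E) = 7/9 - 23/(9*1/20) = 7/9 - 23*20/9 = 7/9 - 1/9*460 = 7/9 - 460/9 = -151/3)
102 - Z(s(6), -20) = 102 - 1*(-151/3) = 102 + 151/3 = 457/3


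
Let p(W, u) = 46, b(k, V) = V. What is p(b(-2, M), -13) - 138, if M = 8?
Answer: -92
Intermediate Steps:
p(b(-2, M), -13) - 138 = 46 - 138 = -92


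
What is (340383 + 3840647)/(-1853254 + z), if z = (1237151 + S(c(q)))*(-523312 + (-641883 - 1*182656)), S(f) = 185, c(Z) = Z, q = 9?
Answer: -418103/166774641819 ≈ -2.5070e-6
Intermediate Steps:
z = -1667744564936 (z = (1237151 + 185)*(-523312 + (-641883 - 1*182656)) = 1237336*(-523312 + (-641883 - 182656)) = 1237336*(-523312 - 824539) = 1237336*(-1347851) = -1667744564936)
(340383 + 3840647)/(-1853254 + z) = (340383 + 3840647)/(-1853254 - 1667744564936) = 4181030/(-1667746418190) = 4181030*(-1/1667746418190) = -418103/166774641819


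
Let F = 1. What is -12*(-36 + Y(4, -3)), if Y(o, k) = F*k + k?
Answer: 504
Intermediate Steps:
Y(o, k) = 2*k (Y(o, k) = 1*k + k = k + k = 2*k)
-12*(-36 + Y(4, -3)) = -12*(-36 + 2*(-3)) = -12*(-36 - 6) = -12*(-42) = 504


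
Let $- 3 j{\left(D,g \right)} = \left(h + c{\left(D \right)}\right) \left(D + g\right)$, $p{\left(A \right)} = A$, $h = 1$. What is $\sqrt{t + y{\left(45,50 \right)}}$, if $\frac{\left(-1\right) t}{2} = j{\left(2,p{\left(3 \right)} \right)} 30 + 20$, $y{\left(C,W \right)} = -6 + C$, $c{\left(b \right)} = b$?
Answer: $\sqrt{299} \approx 17.292$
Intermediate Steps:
$j{\left(D,g \right)} = - \frac{\left(1 + D\right) \left(D + g\right)}{3}$
$t = 260$ ($t = - 2 \left(\left(\left(- \frac{1}{3}\right) 2 - 1 - \frac{2^{2}}{3} - \frac{2}{3} \cdot 3\right) 30 + 20\right) = - 2 \left(\left(- \frac{2}{3} - 1 - \frac{4}{3} - 2\right) 30 + 20\right) = - 2 \left(\left(-5\right) 30 + 20\right) = - 2 \left(-150 + 20\right) = \left(-2\right) \left(-130\right) = 260$)
$\sqrt{t + y{\left(45,50 \right)}} = \sqrt{260 + \left(-6 + 45\right)} = \sqrt{260 + 39} = \sqrt{299}$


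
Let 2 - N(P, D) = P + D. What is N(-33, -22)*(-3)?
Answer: -171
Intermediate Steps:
N(P, D) = 2 - D - P (N(P, D) = 2 - (P + D) = 2 - (D + P) = 2 + (-D - P) = 2 - D - P)
N(-33, -22)*(-3) = (2 - 1*(-22) - 1*(-33))*(-3) = (2 + 22 + 33)*(-3) = 57*(-3) = -171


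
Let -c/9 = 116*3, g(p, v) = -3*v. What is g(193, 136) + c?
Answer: -3540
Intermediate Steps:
c = -3132 (c = -1044*3 = -9*348 = -3132)
g(193, 136) + c = -3*136 - 3132 = -408 - 3132 = -3540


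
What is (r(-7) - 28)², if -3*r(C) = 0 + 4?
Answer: 7744/9 ≈ 860.44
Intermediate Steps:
r(C) = -4/3 (r(C) = -(0 + 4)/3 = -⅓*4 = -4/3)
(r(-7) - 28)² = (-4/3 - 28)² = (-88/3)² = 7744/9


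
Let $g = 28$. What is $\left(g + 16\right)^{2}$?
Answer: $1936$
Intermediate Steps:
$\left(g + 16\right)^{2} = \left(28 + 16\right)^{2} = 44^{2} = 1936$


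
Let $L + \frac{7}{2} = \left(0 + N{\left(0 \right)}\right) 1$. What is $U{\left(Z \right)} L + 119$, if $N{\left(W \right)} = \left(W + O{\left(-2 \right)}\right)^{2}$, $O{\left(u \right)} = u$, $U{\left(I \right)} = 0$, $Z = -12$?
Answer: $119$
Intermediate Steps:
$N{\left(W \right)} = \left(-2 + W\right)^{2}$ ($N{\left(W \right)} = \left(W - 2\right)^{2} = \left(-2 + W\right)^{2}$)
$L = \frac{1}{2}$ ($L = - \frac{7}{2} + \left(0 + \left(-2 + 0\right)^{2}\right) 1 = - \frac{7}{2} + \left(0 + \left(-2\right)^{2}\right) 1 = - \frac{7}{2} + \left(0 + 4\right) 1 = - \frac{7}{2} + 4 \cdot 1 = - \frac{7}{2} + 4 = \frac{1}{2} \approx 0.5$)
$U{\left(Z \right)} L + 119 = 0 \cdot \frac{1}{2} + 119 = 0 + 119 = 119$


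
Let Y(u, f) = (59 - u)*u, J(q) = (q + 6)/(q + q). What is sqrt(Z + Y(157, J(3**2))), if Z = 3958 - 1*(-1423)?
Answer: I*sqrt(10005) ≈ 100.03*I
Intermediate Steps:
J(q) = (6 + q)/(2*q) (J(q) = (6 + q)/((2*q)) = (6 + q)*(1/(2*q)) = (6 + q)/(2*q))
Y(u, f) = u*(59 - u)
Z = 5381 (Z = 3958 + 1423 = 5381)
sqrt(Z + Y(157, J(3**2))) = sqrt(5381 + 157*(59 - 1*157)) = sqrt(5381 + 157*(59 - 157)) = sqrt(5381 + 157*(-98)) = sqrt(5381 - 15386) = sqrt(-10005) = I*sqrt(10005)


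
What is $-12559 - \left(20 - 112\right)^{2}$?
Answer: $-21023$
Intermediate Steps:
$-12559 - \left(20 - 112\right)^{2} = -12559 - \left(-92\right)^{2} = -12559 - 8464 = -21023$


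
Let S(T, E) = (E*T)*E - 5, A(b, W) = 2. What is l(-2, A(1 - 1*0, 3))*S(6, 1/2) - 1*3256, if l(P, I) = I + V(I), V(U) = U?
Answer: -3270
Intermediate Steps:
l(P, I) = 2*I (l(P, I) = I + I = 2*I)
S(T, E) = -5 + T*E² (S(T, E) = T*E² - 5 = -5 + T*E²)
l(-2, A(1 - 1*0, 3))*S(6, 1/2) - 1*3256 = (2*2)*(-5 + 6*(1/2)²) - 1*3256 = 4*(-5 + 6*(½)²) - 3256 = 4*(-5 + 6*(¼)) - 3256 = 4*(-5 + 3/2) - 3256 = 4*(-7/2) - 3256 = -14 - 3256 = -3270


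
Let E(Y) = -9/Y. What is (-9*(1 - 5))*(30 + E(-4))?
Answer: 1161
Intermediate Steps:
(-9*(1 - 5))*(30 + E(-4)) = (-9*(1 - 5))*(30 - 9/(-4)) = (-9*(-4))*(30 - 9*(-¼)) = 36*(30 + 9/4) = 36*(129/4) = 1161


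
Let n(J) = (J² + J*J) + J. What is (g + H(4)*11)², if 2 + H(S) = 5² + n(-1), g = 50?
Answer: 98596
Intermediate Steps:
n(J) = J + 2*J² (n(J) = (J² + J²) + J = 2*J² + J = J + 2*J²)
H(S) = 24 (H(S) = -2 + (5² - (1 + 2*(-1))) = -2 + (25 - (1 - 2)) = -2 + (25 - 1*(-1)) = -2 + (25 + 1) = -2 + 26 = 24)
(g + H(4)*11)² = (50 + 24*11)² = (50 + 264)² = 314² = 98596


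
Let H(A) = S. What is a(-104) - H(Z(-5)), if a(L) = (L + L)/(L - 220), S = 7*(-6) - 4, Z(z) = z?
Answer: 3778/81 ≈ 46.642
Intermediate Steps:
S = -46 (S = -42 - 4 = -46)
a(L) = 2*L/(-220 + L) (a(L) = (2*L)/(-220 + L) = 2*L/(-220 + L))
H(A) = -46
a(-104) - H(Z(-5)) = 2*(-104)/(-220 - 104) - 1*(-46) = 2*(-104)/(-324) + 46 = 2*(-104)*(-1/324) + 46 = 52/81 + 46 = 3778/81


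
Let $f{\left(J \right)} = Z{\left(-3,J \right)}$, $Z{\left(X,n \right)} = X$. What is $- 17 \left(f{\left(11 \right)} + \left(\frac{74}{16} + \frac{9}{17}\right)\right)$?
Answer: $- \frac{293}{8} \approx -36.625$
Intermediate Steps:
$f{\left(J \right)} = -3$
$- 17 \left(f{\left(11 \right)} + \left(\frac{74}{16} + \frac{9}{17}\right)\right) = - 17 \left(-3 + \left(\frac{74}{16} + \frac{9}{17}\right)\right) = - 17 \left(-3 + \left(74 \cdot \frac{1}{16} + 9 \cdot \frac{1}{17}\right)\right) = - 17 \left(-3 + \left(\frac{37}{8} + \frac{9}{17}\right)\right) = - 17 \left(-3 + \frac{701}{136}\right) = \left(-17\right) \frac{293}{136} = - \frac{293}{8}$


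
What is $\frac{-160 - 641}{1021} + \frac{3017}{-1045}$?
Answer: $- \frac{3917402}{1066945} \approx -3.6716$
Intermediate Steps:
$\frac{-160 - 641}{1021} + \frac{3017}{-1045} = \left(-801\right) \frac{1}{1021} + 3017 \left(- \frac{1}{1045}\right) = - \frac{801}{1021} - \frac{3017}{1045} = - \frac{3917402}{1066945}$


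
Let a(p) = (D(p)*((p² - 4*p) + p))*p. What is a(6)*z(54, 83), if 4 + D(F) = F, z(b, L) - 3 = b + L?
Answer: 30240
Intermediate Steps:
z(b, L) = 3 + L + b (z(b, L) = 3 + (b + L) = 3 + (L + b) = 3 + L + b)
D(F) = -4 + F
a(p) = p*(-4 + p)*(p² - 3*p) (a(p) = ((-4 + p)*((p² - 4*p) + p))*p = ((-4 + p)*(p² - 3*p))*p = p*(-4 + p)*(p² - 3*p))
a(6)*z(54, 83) = (6²*(-4 + 6)*(-3 + 6))*(3 + 83 + 54) = (36*2*3)*140 = 216*140 = 30240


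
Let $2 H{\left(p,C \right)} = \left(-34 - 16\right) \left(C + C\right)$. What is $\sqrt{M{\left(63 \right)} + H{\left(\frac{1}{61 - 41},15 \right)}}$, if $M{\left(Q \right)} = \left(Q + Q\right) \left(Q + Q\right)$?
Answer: $\sqrt{15126} \approx 122.99$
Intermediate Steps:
$H{\left(p,C \right)} = - 50 C$ ($H{\left(p,C \right)} = \frac{\left(-34 - 16\right) \left(C + C\right)}{2} = \frac{\left(-50\right) 2 C}{2} = \frac{\left(-100\right) C}{2} = - 50 C$)
$M{\left(Q \right)} = 4 Q^{2}$ ($M{\left(Q \right)} = 2 Q 2 Q = 4 Q^{2}$)
$\sqrt{M{\left(63 \right)} + H{\left(\frac{1}{61 - 41},15 \right)}} = \sqrt{4 \cdot 63^{2} - 750} = \sqrt{4 \cdot 3969 - 750} = \sqrt{15876 - 750} = \sqrt{15126}$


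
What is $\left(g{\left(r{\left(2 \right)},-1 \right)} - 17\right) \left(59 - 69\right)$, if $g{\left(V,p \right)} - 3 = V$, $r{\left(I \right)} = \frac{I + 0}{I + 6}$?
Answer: $\frac{275}{2} \approx 137.5$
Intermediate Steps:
$r{\left(I \right)} = \frac{I}{6 + I}$
$g{\left(V,p \right)} = 3 + V$
$\left(g{\left(r{\left(2 \right)},-1 \right)} - 17\right) \left(59 - 69\right) = \left(\left(3 + \frac{2}{6 + 2}\right) - 17\right) \left(59 - 69\right) = \left(\left(3 + \frac{2}{8}\right) - 17\right) \left(-10\right) = \left(\left(3 + 2 \cdot \frac{1}{8}\right) - 17\right) \left(-10\right) = \left(\left(3 + \frac{1}{4}\right) - 17\right) \left(-10\right) = \left(\frac{13}{4} - 17\right) \left(-10\right) = \left(- \frac{55}{4}\right) \left(-10\right) = \frac{275}{2}$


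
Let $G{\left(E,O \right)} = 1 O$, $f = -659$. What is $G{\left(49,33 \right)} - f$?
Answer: $692$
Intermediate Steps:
$G{\left(E,O \right)} = O$
$G{\left(49,33 \right)} - f = 33 - -659 = 33 + 659 = 692$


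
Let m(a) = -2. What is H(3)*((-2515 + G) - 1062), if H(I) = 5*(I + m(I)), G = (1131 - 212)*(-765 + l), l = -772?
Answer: -7080400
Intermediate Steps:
G = -1412503 (G = (1131 - 212)*(-765 - 772) = 919*(-1537) = -1412503)
H(I) = -10 + 5*I (H(I) = 5*(I - 2) = 5*(-2 + I) = -10 + 5*I)
H(3)*((-2515 + G) - 1062) = (-10 + 5*3)*((-2515 - 1412503) - 1062) = (-10 + 15)*(-1415018 - 1062) = 5*(-1416080) = -7080400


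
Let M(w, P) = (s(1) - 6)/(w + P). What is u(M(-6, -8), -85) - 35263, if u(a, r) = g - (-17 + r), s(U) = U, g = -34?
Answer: -35195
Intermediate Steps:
M(w, P) = -5/(P + w) (M(w, P) = (1 - 6)/(w + P) = -5/(P + w))
u(a, r) = -17 - r (u(a, r) = -34 - (-17 + r) = -34 + (17 - r) = -17 - r)
u(M(-6, -8), -85) - 35263 = (-17 - 1*(-85)) - 35263 = (-17 + 85) - 35263 = 68 - 35263 = -35195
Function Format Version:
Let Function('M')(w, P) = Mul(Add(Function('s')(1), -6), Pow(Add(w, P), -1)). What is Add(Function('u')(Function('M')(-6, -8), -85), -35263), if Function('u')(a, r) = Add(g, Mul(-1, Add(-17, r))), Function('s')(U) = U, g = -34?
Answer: -35195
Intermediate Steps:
Function('M')(w, P) = Mul(-5, Pow(Add(P, w), -1)) (Function('M')(w, P) = Mul(Add(1, -6), Pow(Add(w, P), -1)) = Mul(-5, Pow(Add(P, w), -1)))
Function('u')(a, r) = Add(-17, Mul(-1, r)) (Function('u')(a, r) = Add(-34, Mul(-1, Add(-17, r))) = Add(-34, Add(17, Mul(-1, r))) = Add(-17, Mul(-1, r)))
Add(Function('u')(Function('M')(-6, -8), -85), -35263) = Add(Add(-17, Mul(-1, -85)), -35263) = Add(Add(-17, 85), -35263) = Add(68, -35263) = -35195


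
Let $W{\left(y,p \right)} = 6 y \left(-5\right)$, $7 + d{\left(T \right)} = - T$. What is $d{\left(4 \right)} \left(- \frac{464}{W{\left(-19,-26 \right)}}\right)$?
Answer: $\frac{2552}{285} \approx 8.9544$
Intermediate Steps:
$d{\left(T \right)} = -7 - T$
$W{\left(y,p \right)} = - 30 y$
$d{\left(4 \right)} \left(- \frac{464}{W{\left(-19,-26 \right)}}\right) = \left(-7 - 4\right) \left(- \frac{464}{\left(-30\right) \left(-19\right)}\right) = \left(-7 - 4\right) \left(- \frac{464}{570}\right) = - 11 \left(\left(-464\right) \frac{1}{570}\right) = \left(-11\right) \left(- \frac{232}{285}\right) = \frac{2552}{285}$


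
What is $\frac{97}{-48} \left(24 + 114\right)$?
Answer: $- \frac{2231}{8} \approx -278.88$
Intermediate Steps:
$\frac{97}{-48} \left(24 + 114\right) = 97 \left(- \frac{1}{48}\right) 138 = \left(- \frac{97}{48}\right) 138 = - \frac{2231}{8}$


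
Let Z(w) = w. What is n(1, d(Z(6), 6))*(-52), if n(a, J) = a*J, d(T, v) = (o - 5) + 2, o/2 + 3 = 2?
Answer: 260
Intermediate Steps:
o = -2 (o = -6 + 2*2 = -6 + 4 = -2)
d(T, v) = -5 (d(T, v) = (-2 - 5) + 2 = -7 + 2 = -5)
n(a, J) = J*a
n(1, d(Z(6), 6))*(-52) = -5*1*(-52) = -5*(-52) = 260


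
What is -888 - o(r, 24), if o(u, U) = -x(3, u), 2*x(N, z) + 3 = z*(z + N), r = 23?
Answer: -1181/2 ≈ -590.50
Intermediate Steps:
x(N, z) = -3/2 + z*(N + z)/2 (x(N, z) = -3/2 + (z*(z + N))/2 = -3/2 + (z*(N + z))/2 = -3/2 + z*(N + z)/2)
o(u, U) = 3/2 - 3*u/2 - u²/2 (o(u, U) = -(-3/2 + u²/2 + (½)*3*u) = -(-3/2 + u²/2 + 3*u/2) = 3/2 - 3*u/2 - u²/2)
-888 - o(r, 24) = -888 - (3/2 - 3/2*23 - ½*23²) = -888 - (3/2 - 69/2 - ½*529) = -888 - (3/2 - 69/2 - 529/2) = -888 - 1*(-595/2) = -888 + 595/2 = -1181/2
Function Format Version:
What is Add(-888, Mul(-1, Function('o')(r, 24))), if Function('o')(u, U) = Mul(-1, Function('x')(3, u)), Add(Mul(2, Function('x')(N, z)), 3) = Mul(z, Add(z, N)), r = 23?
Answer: Rational(-1181, 2) ≈ -590.50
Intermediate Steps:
Function('x')(N, z) = Add(Rational(-3, 2), Mul(Rational(1, 2), z, Add(N, z))) (Function('x')(N, z) = Add(Rational(-3, 2), Mul(Rational(1, 2), Mul(z, Add(z, N)))) = Add(Rational(-3, 2), Mul(Rational(1, 2), Mul(z, Add(N, z)))) = Add(Rational(-3, 2), Mul(Rational(1, 2), z, Add(N, z))))
Function('o')(u, U) = Add(Rational(3, 2), Mul(Rational(-3, 2), u), Mul(Rational(-1, 2), Pow(u, 2))) (Function('o')(u, U) = Mul(-1, Add(Rational(-3, 2), Mul(Rational(1, 2), Pow(u, 2)), Mul(Rational(1, 2), 3, u))) = Mul(-1, Add(Rational(-3, 2), Mul(Rational(1, 2), Pow(u, 2)), Mul(Rational(3, 2), u))) = Add(Rational(3, 2), Mul(Rational(-3, 2), u), Mul(Rational(-1, 2), Pow(u, 2))))
Add(-888, Mul(-1, Function('o')(r, 24))) = Add(-888, Mul(-1, Add(Rational(3, 2), Mul(Rational(-3, 2), 23), Mul(Rational(-1, 2), Pow(23, 2))))) = Add(-888, Mul(-1, Add(Rational(3, 2), Rational(-69, 2), Mul(Rational(-1, 2), 529)))) = Add(-888, Mul(-1, Add(Rational(3, 2), Rational(-69, 2), Rational(-529, 2)))) = Add(-888, Mul(-1, Rational(-595, 2))) = Add(-888, Rational(595, 2)) = Rational(-1181, 2)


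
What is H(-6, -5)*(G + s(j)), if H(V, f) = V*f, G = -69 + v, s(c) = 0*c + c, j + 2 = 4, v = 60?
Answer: -210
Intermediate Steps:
j = 2 (j = -2 + 4 = 2)
s(c) = c (s(c) = 0 + c = c)
G = -9 (G = -69 + 60 = -9)
H(-6, -5)*(G + s(j)) = (-6*(-5))*(-9 + 2) = 30*(-7) = -210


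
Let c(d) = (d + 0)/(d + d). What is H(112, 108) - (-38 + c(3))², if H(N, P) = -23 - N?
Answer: -6165/4 ≈ -1541.3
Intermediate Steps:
c(d) = ½ (c(d) = d/((2*d)) = d*(1/(2*d)) = ½)
H(112, 108) - (-38 + c(3))² = (-23 - 1*112) - (-38 + ½)² = (-23 - 112) - (-75/2)² = -135 - 1*5625/4 = -135 - 5625/4 = -6165/4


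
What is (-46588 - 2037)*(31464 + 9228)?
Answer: -1978648500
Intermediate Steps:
(-46588 - 2037)*(31464 + 9228) = -48625*40692 = -1978648500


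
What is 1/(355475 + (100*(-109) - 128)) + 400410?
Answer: 137920023271/344447 ≈ 4.0041e+5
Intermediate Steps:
1/(355475 + (100*(-109) - 128)) + 400410 = 1/(355475 + (-10900 - 128)) + 400410 = 1/(355475 - 11028) + 400410 = 1/344447 + 400410 = 137920023271/344447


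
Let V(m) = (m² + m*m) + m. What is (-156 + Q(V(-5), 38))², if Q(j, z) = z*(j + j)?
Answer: 10653696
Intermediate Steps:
V(m) = m + 2*m² (V(m) = (m² + m²) + m = 2*m² + m = m + 2*m²)
Q(j, z) = 2*j*z (Q(j, z) = z*(2*j) = 2*j*z)
(-156 + Q(V(-5), 38))² = (-156 + 2*(-5*(1 + 2*(-5)))*38)² = (-156 + 2*(-5*(1 - 10))*38)² = (-156 + 2*(-5*(-9))*38)² = (-156 + 2*45*38)² = (-156 + 3420)² = 3264² = 10653696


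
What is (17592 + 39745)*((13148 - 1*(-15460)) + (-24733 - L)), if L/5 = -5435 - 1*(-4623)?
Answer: 454969095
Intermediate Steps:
L = -4060 (L = 5*(-5435 - 1*(-4623)) = 5*(-5435 + 4623) = 5*(-812) = -4060)
(17592 + 39745)*((13148 - 1*(-15460)) + (-24733 - L)) = (17592 + 39745)*((13148 - 1*(-15460)) + (-24733 - 1*(-4060))) = 57337*((13148 + 15460) + (-24733 + 4060)) = 57337*(28608 - 20673) = 57337*7935 = 454969095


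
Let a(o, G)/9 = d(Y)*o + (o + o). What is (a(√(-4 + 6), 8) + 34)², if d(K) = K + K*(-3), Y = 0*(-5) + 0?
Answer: 1804 + 1224*√2 ≈ 3535.0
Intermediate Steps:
Y = 0 (Y = 0 + 0 = 0)
d(K) = -2*K (d(K) = K - 3*K = -2*K)
a(o, G) = 18*o (a(o, G) = 9*((-2*0)*o + (o + o)) = 9*(0*o + 2*o) = 9*(0 + 2*o) = 9*(2*o) = 18*o)
(a(√(-4 + 6), 8) + 34)² = (18*√(-4 + 6) + 34)² = (18*√2 + 34)² = (34 + 18*√2)²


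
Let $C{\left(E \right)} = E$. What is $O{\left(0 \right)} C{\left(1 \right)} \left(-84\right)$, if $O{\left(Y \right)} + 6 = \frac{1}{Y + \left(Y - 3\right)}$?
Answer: $532$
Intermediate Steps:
$O{\left(Y \right)} = -6 + \frac{1}{-3 + 2 Y}$ ($O{\left(Y \right)} = -6 + \frac{1}{Y + \left(Y - 3\right)} = -6 + \frac{1}{Y + \left(-3 + Y\right)} = -6 + \frac{1}{-3 + 2 Y}$)
$O{\left(0 \right)} C{\left(1 \right)} \left(-84\right) = \frac{19 - 0}{-3 + 2 \cdot 0} \cdot 1 \left(-84\right) = \frac{19 + 0}{-3 + 0} \cdot 1 \left(-84\right) = \frac{1}{-3} \cdot 19 \cdot 1 \left(-84\right) = \left(- \frac{1}{3}\right) 19 \cdot 1 \left(-84\right) = \left(- \frac{19}{3}\right) 1 \left(-84\right) = \left(- \frac{19}{3}\right) \left(-84\right) = 532$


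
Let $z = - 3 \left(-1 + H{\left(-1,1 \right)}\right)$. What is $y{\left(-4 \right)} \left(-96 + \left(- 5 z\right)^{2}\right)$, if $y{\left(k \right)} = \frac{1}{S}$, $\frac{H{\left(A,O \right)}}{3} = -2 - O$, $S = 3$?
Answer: $7468$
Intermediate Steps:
$H{\left(A,O \right)} = -6 - 3 O$ ($H{\left(A,O \right)} = 3 \left(-2 - O\right) = -6 - 3 O$)
$z = 30$ ($z = - 3 \left(-1 - 9\right) = \left(-3\right) \left(-10\right) = 30$)
$y{\left(k \right)} = \frac{1}{3}$
$y{\left(-4 \right)} \left(-96 + \left(- 5 z\right)^{2}\right) = \frac{-96 + \left(\left(-5\right) 30\right)^{2}}{3} = \frac{-96 + \left(-150\right)^{2}}{3} = \frac{-96 + 22500}{3} = \frac{1}{3} \cdot 22404 = 7468$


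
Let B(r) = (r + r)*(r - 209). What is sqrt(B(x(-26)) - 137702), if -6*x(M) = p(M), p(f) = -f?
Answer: I*sqrt(1222678)/3 ≈ 368.58*I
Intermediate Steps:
x(M) = M/6 (x(M) = -(-1)*M/6 = M/6)
B(r) = 2*r*(-209 + r) (B(r) = (2*r)*(-209 + r) = 2*r*(-209 + r))
sqrt(B(x(-26)) - 137702) = sqrt(2*((1/6)*(-26))*(-209 + (1/6)*(-26)) - 137702) = sqrt(2*(-13/3)*(-209 - 13/3) - 137702) = sqrt(2*(-13/3)*(-640/3) - 137702) = sqrt(16640/9 - 137702) = sqrt(-1222678/9) = I*sqrt(1222678)/3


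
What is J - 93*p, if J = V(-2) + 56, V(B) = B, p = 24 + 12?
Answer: -3294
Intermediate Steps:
p = 36
J = 54 (J = -2 + 56 = 54)
J - 93*p = 54 - 93*36 = 54 - 3348 = -3294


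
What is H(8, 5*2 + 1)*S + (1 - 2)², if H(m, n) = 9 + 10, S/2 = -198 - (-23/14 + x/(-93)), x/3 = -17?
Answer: -1623466/217 ≈ -7481.4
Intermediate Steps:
x = -51 (x = 3*(-17) = -51)
S = -85457/217 (S = 2*(-198 - (-23/14 - 51/(-93))) = 2*(-198 - (-23*1/14 - 51*(-1/93))) = 2*(-198 - (-23/14 + 17/31)) = 2*(-198 - 1*(-475/434)) = 2*(-198 + 475/434) = 2*(-85457/434) = -85457/217 ≈ -393.81)
H(m, n) = 19
H(8, 5*2 + 1)*S + (1 - 2)² = 19*(-85457/217) + (1 - 2)² = -1623683/217 + (-1)² = -1623683/217 + 1 = -1623466/217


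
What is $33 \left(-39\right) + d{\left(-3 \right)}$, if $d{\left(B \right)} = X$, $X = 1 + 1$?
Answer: $-1285$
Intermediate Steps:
$X = 2$
$d{\left(B \right)} = 2$
$33 \left(-39\right) + d{\left(-3 \right)} = 33 \left(-39\right) + 2 = -1287 + 2 = -1285$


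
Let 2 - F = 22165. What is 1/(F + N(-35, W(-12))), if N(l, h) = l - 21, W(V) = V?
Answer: -1/22219 ≈ -4.5007e-5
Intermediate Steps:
F = -22163 (F = 2 - 1*22165 = 2 - 22165 = -22163)
N(l, h) = -21 + l
1/(F + N(-35, W(-12))) = 1/(-22163 + (-21 - 35)) = 1/(-22163 - 56) = 1/(-22219) = -1/22219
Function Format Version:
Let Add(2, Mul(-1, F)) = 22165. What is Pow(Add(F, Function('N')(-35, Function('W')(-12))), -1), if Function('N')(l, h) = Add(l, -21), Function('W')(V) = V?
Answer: Rational(-1, 22219) ≈ -4.5007e-5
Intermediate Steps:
F = -22163 (F = Add(2, Mul(-1, 22165)) = Add(2, -22165) = -22163)
Function('N')(l, h) = Add(-21, l)
Pow(Add(F, Function('N')(-35, Function('W')(-12))), -1) = Pow(Add(-22163, Add(-21, -35)), -1) = Pow(Add(-22163, -56), -1) = Pow(-22219, -1) = Rational(-1, 22219)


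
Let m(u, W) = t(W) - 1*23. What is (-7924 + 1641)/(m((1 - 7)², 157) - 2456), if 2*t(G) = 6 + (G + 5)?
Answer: 6283/2395 ≈ 2.6234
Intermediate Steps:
t(G) = 11/2 + G/2 (t(G) = (6 + (G + 5))/2 = (6 + (5 + G))/2 = (11 + G)/2 = 11/2 + G/2)
m(u, W) = -35/2 + W/2 (m(u, W) = (11/2 + W/2) - 1*23 = (11/2 + W/2) - 23 = -35/2 + W/2)
(-7924 + 1641)/(m((1 - 7)², 157) - 2456) = (-7924 + 1641)/((-35/2 + (½)*157) - 2456) = -6283/((-35/2 + 157/2) - 2456) = -6283/(61 - 2456) = -6283/(-2395) = -6283*(-1/2395) = 6283/2395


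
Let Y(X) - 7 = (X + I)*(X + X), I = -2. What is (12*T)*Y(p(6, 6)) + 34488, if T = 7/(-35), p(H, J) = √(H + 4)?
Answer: 172116/5 + 48*√10/5 ≈ 34454.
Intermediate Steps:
p(H, J) = √(4 + H)
Y(X) = 7 + 2*X*(-2 + X) (Y(X) = 7 + (X - 2)*(X + X) = 7 + (-2 + X)*(2*X) = 7 + 2*X*(-2 + X))
T = -⅕ (T = 7*(-1/35) = -⅕ ≈ -0.20000)
(12*T)*Y(p(6, 6)) + 34488 = (12*(-⅕))*(7 - 4*√(4 + 6) + 2*(√(4 + 6))²) + 34488 = -12*(7 - 4*√10 + 2*(√10)²)/5 + 34488 = -12*(7 - 4*√10 + 2*10)/5 + 34488 = -12*(7 - 4*√10 + 20)/5 + 34488 = -12*(27 - 4*√10)/5 + 34488 = (-324/5 + 48*√10/5) + 34488 = 172116/5 + 48*√10/5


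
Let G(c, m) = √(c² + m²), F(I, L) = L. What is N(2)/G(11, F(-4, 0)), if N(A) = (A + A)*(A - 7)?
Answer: -20/11 ≈ -1.8182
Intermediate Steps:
N(A) = 2*A*(-7 + A) (N(A) = (2*A)*(-7 + A) = 2*A*(-7 + A))
N(2)/G(11, F(-4, 0)) = (2*2*(-7 + 2))/(√(11² + 0²)) = (2*2*(-5))/(√(121 + 0)) = -20/(√121) = -20/11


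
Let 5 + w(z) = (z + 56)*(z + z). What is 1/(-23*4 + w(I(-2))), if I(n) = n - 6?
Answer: -1/865 ≈ -0.0011561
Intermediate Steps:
I(n) = -6 + n
w(z) = -5 + 2*z*(56 + z) (w(z) = -5 + (z + 56)*(z + z) = -5 + (56 + z)*(2*z) = -5 + 2*z*(56 + z))
1/(-23*4 + w(I(-2))) = 1/(-23*4 + (-5 + 2*(-6 - 2)² + 112*(-6 - 2))) = 1/(-23*4 + (-5 + 2*(-8)² + 112*(-8))) = 1/(-92 + (-5 + 2*64 - 896)) = 1/(-92 + (-5 + 128 - 896)) = 1/(-92 - 773) = 1/(-865) = -1/865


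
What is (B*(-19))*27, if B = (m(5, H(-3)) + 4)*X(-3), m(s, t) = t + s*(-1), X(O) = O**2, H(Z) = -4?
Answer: 23085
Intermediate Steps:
m(s, t) = t - s
B = -45 (B = ((-4 - 1*5) + 4)*(-3)**2 = ((-4 - 5) + 4)*9 = (-9 + 4)*9 = -5*9 = -45)
(B*(-19))*27 = -45*(-19)*27 = 855*27 = 23085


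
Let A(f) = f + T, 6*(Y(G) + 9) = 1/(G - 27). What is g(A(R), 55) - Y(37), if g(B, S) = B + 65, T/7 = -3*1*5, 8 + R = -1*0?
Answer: -2341/60 ≈ -39.017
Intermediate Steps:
Y(G) = -9 + 1/(6*(-27 + G)) (Y(G) = -9 + 1/(6*(G - 27)) = -9 + 1/(6*(-27 + G)))
R = -8 (R = -8 - 1*0 = -8 + 0 = -8)
T = -105 (T = 7*(-3*1*5) = 7*(-3*5) = 7*(-15) = -105)
A(f) = -105 + f (A(f) = f - 105 = -105 + f)
g(B, S) = 65 + B
g(A(R), 55) - Y(37) = (65 + (-105 - 8)) - (1459 - 54*37)/(6*(-27 + 37)) = (65 - 113) - (1459 - 1998)/(6*10) = -48 - (-539)/(6*10) = -48 - 1*(-539/60) = -48 + 539/60 = -2341/60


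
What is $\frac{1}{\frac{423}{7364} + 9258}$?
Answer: $\frac{7364}{68176335} \approx 0.00010801$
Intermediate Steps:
$\frac{1}{\frac{423}{7364} + 9258} = \frac{1}{\frac{68176335}{7364}} = \frac{7364}{68176335}$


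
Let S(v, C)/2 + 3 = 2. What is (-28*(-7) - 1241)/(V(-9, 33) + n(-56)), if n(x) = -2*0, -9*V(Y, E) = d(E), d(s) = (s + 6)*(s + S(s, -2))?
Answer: 3135/403 ≈ 7.7792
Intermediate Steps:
S(v, C) = -2 (S(v, C) = -6 + 2*2 = -6 + 4 = -2)
d(s) = (-2 + s)*(6 + s) (d(s) = (s + 6)*(s - 2) = (6 + s)*(-2 + s) = (-2 + s)*(6 + s))
V(Y, E) = 4/3 - 4*E/9 - E**2/9 (V(Y, E) = -(-12 + E**2 + 4*E)/9 = 4/3 - 4*E/9 - E**2/9)
n(x) = 0
(-28*(-7) - 1241)/(V(-9, 33) + n(-56)) = (-28*(-7) - 1241)/((4/3 - 4/9*33 - 1/9*33**2) + 0) = (196 - 1241)/((4/3 - 44/3 - 1/9*1089) + 0) = -1045/((4/3 - 44/3 - 121) + 0) = -1045/(-403/3 + 0) = -1045/(-403/3) = -1045*(-3/403) = 3135/403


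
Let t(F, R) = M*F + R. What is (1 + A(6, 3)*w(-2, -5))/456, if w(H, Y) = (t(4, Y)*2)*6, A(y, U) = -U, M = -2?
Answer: 469/456 ≈ 1.0285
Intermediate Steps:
t(F, R) = R - 2*F (t(F, R) = -2*F + R = R - 2*F)
w(H, Y) = -96 + 12*Y (w(H, Y) = ((Y - 2*4)*2)*6 = ((Y - 8)*2)*6 = ((-8 + Y)*2)*6 = (-16 + 2*Y)*6 = -96 + 12*Y)
(1 + A(6, 3)*w(-2, -5))/456 = (1 + (-1*3)*(-96 + 12*(-5)))/456 = (1 - 3*(-96 - 60))*(1/456) = (1 - 3*(-156))*(1/456) = (1 + 468)*(1/456) = 469*(1/456) = 469/456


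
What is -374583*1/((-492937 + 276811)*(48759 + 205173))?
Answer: 124861/18293769144 ≈ 6.8253e-6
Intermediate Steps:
-374583*1/((-492937 + 276811)*(48759 + 205173)) = -374583/(253932*(-216126)) = -374583/(-54881307432) = -374583*(-1/54881307432) = 124861/18293769144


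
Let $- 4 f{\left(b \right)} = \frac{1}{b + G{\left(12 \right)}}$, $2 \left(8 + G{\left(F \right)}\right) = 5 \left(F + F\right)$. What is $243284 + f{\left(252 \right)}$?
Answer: $\frac{295833343}{1216} \approx 2.4328 \cdot 10^{5}$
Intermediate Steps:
$G{\left(F \right)} = -8 + 5 F$ ($G{\left(F \right)} = -8 + \frac{5 \left(F + F\right)}{2} = -8 + \frac{5 \cdot 2 F}{2} = -8 + \frac{10 F}{2} = -8 + 5 F$)
$f{\left(b \right)} = - \frac{1}{4 \left(52 + b\right)}$ ($f{\left(b \right)} = - \frac{1}{4 \left(b + \left(-8 + 5 \cdot 12\right)\right)} = - \frac{1}{4 \left(b + \left(-8 + 60\right)\right)} = - \frac{1}{4 \left(b + 52\right)} = - \frac{1}{4 \left(52 + b\right)}$)
$243284 + f{\left(252 \right)} = 243284 - \frac{1}{208 + 4 \cdot 252} = 243284 - \frac{1}{208 + 1008} = 243284 - \frac{1}{1216} = \frac{295833343}{1216}$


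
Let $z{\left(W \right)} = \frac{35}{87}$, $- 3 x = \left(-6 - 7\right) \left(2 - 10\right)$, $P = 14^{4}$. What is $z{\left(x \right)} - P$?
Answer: $- \frac{3342157}{87} \approx -38416.0$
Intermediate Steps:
$P = 38416$
$x = - \frac{104}{3}$ ($x = - \frac{\left(-6 - 7\right) \left(2 - 10\right)}{3} = - \frac{\left(-13\right) \left(2 - 10\right)}{3} = - \frac{\left(-13\right) \left(-8\right)}{3} = \left(- \frac{1}{3}\right) 104 = - \frac{104}{3} \approx -34.667$)
$z{\left(W \right)} = \frac{35}{87}$ ($z{\left(W \right)} = 35 \cdot \frac{1}{87} = \frac{35}{87}$)
$z{\left(x \right)} - P = \frac{35}{87} - 38416 = - \frac{3342157}{87}$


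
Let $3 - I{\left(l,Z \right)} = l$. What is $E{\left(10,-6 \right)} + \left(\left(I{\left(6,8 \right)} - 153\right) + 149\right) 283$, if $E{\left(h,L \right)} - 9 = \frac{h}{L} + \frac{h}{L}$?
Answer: $- \frac{5926}{3} \approx -1975.3$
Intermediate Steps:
$E{\left(h,L \right)} = 9 + \frac{2 h}{L}$ ($E{\left(h,L \right)} = 9 + \left(\frac{h}{L} + \frac{h}{L}\right) = 9 + \frac{2 h}{L}$)
$I{\left(l,Z \right)} = 3 - l$
$E{\left(10,-6 \right)} + \left(\left(I{\left(6,8 \right)} - 153\right) + 149\right) 283 = \left(9 + 2 \cdot 10 \frac{1}{-6}\right) + \left(\left(\left(3 - 6\right) - 153\right) + 149\right) 283 = \left(9 + 2 \cdot 10 \left(- \frac{1}{6}\right)\right) + \left(\left(\left(3 - 6\right) - 153\right) + 149\right) 283 = \left(9 - \frac{10}{3}\right) + \left(\left(-3 - 153\right) + 149\right) 283 = \frac{17}{3} + \left(-156 + 149\right) 283 = \frac{17}{3} - 1981 = - \frac{5926}{3}$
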